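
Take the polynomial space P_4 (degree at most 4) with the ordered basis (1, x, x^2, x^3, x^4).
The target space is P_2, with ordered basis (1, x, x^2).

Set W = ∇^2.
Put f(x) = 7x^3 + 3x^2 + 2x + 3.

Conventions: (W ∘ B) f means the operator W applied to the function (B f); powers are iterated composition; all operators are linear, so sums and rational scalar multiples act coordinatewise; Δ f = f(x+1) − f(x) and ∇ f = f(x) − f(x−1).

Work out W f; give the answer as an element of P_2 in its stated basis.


∇ f = 21x^2 - 15x + 6
∇ ∇ f = 42x - 36

g(x) = 42x - 36


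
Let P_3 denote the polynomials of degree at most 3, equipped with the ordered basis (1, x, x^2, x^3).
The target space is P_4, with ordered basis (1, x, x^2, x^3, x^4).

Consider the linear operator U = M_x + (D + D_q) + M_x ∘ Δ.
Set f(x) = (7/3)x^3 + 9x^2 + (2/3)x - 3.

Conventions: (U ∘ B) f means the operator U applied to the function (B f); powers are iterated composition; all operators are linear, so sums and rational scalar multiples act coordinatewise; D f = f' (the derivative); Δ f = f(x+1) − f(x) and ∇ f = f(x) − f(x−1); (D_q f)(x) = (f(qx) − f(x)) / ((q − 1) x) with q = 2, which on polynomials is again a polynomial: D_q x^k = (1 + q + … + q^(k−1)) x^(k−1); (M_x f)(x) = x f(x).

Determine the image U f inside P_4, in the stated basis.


M_x f = (7/3)x^4 + 9x^3 + (2/3)x^2 - 3x
D f = 7x^2 + 18x + 2/3
D_q f = (49/3)x^2 + 27x + 2/3
(D + D_q) f = (70/3)x^2 + 45x + 4/3
Δ f = 7x^2 + 25x + 12
M_x Δ f = 7x^3 + 25x^2 + 12x
(M_x + (D + D_q) + M_x ∘ Δ) f = (7/3)x^4 + 16x^3 + 49x^2 + 54x + 4/3

the image equals g(x) = (7/3)x^4 + 16x^3 + 49x^2 + 54x + 4/3


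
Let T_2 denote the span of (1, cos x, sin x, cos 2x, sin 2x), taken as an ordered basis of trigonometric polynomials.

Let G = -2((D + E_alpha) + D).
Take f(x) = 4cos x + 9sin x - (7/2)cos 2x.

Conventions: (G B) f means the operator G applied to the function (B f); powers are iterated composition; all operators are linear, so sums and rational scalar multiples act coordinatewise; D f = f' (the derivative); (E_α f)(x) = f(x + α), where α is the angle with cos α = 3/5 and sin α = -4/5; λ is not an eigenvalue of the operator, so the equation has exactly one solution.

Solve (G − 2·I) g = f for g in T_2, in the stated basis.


g(x) = (11/20)cos x - (12/5)sin x + (63/488)cos 2x + (133/244)sin 2x

write g with unknown coordinates in the stated basis and equate coefficients in (G − 2·I) g = f
solving from the highest basis element down gives g = (11/20)cos x - (12/5)sin x + (63/488)cos 2x + (133/244)sin 2x
check: G g = (51/10)cos x + (21/5)sin x - (791/244)cos 2x + (133/122)sin 2x
so G g − 2·g = 4cos x + 9sin x - (7/2)cos 2x = f ✓


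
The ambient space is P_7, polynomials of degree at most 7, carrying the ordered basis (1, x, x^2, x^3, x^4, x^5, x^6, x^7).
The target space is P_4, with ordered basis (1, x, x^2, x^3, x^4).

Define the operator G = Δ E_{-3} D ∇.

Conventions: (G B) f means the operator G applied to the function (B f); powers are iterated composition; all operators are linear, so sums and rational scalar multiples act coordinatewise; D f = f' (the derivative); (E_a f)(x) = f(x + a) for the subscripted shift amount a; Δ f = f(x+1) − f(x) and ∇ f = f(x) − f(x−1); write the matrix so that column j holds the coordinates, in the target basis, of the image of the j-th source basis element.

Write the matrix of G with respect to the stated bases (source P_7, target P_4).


image of 1: 0
image of x: 0
image of x^2: 0
image of x^3: 6
image of x^4: 24x - 72
image of x^5: 60x^2 - 360x + 550
image of x^6: 120x^3 - 1080x^2 + 3300x - 3420
image of x^7: 210x^4 - 2520x^3 + 11550x^2 - 23940x + 18914
each image's coordinates form column j of the matrix

the matrix is [[0, 0, 0, 6, -72, 550, -3420, 18914]; [0, 0, 0, 0, 24, -360, 3300, -23940]; [0, 0, 0, 0, 0, 60, -1080, 11550]; [0, 0, 0, 0, 0, 0, 120, -2520]; [0, 0, 0, 0, 0, 0, 0, 210]] (rows listed top to bottom)


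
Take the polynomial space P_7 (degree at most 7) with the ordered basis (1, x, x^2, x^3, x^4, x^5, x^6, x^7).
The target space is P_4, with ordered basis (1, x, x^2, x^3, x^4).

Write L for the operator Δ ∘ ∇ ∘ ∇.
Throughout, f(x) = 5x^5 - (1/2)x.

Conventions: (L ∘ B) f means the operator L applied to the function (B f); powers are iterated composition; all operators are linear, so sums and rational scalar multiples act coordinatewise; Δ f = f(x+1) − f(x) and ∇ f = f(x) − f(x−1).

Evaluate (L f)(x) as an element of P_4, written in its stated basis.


∇ f = 25x^4 - 50x^3 + 50x^2 - 25x + 9/2
∇ ∇ f = 100x^3 - 300x^2 + 350x - 150
Δ ∇ ∇ f = 300x^2 - 300x + 150

the image equals g(x) = 300x^2 - 300x + 150


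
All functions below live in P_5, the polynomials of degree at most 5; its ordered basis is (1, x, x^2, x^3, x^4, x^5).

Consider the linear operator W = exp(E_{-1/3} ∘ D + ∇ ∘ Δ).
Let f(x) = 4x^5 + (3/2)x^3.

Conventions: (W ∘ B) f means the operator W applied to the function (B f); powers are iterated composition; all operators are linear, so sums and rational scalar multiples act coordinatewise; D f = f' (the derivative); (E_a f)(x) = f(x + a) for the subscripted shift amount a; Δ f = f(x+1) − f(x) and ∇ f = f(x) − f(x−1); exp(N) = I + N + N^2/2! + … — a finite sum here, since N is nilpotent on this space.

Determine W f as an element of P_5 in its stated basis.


order-1 term: 20x^4 + (160/3)x^3 + (107/6)x^2 + (1162/27)x + 121/162
order-2 term: 40x^3 + 160x^2 + (827/6)x + 1642/27
order-3 term: 40x^2 + 160x + 243/2
order-4 term: 20x + 160/3
order-5 term: 4
the series for exp(E_{-1/3} ∘ D + ∇ ∘ Δ) f terminates at order 5
exp(E_{-1/3} ∘ D + ∇ ∘ Δ) f = 4x^5 + 20x^4 + (569/6)x^3 + (1307/6)x^2 + (19487/54)x + 19472/81

the image equals g(x) = 4x^5 + 20x^4 + (569/6)x^3 + (1307/6)x^2 + (19487/54)x + 19472/81


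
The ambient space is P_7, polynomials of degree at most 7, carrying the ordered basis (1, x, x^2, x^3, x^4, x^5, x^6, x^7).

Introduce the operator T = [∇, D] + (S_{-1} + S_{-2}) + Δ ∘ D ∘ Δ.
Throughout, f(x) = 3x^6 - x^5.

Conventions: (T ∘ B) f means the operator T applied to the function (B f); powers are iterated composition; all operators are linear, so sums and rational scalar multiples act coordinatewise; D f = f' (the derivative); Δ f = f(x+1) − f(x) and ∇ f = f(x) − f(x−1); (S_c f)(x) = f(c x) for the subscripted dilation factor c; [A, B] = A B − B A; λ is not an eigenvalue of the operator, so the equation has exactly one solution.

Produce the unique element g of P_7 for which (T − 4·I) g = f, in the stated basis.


write g with unknown coordinates in the stated basis and equate coefficients in (T − 4·I) g = f
solving from the highest basis element down gives g = (3/61)x^6 + (1/37)x^5 + (360/793)x^3 - (43620/2257)x^2 + (53940/15799)x + 197585/29341
check: T g = (195/61)x^6 - (33/37)x^5 + (1440/793)x^3 - (174480/2257)x^2 + (215760/15799)x + 790340/29341
so T g − 4·g = 3x^6 - x^5 = f ✓

the result is g(x) = (3/61)x^6 + (1/37)x^5 + (360/793)x^3 - (43620/2257)x^2 + (53940/15799)x + 197585/29341


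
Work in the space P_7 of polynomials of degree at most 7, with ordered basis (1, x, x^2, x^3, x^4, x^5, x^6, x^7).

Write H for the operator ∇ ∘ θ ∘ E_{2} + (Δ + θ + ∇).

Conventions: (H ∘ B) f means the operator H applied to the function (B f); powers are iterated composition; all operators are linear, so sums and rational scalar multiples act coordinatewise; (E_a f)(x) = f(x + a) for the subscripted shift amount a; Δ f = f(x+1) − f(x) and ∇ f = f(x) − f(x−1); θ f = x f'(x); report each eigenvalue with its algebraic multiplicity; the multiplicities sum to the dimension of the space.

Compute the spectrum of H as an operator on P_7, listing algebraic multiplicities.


image of 1: 0
image of x: x + 3
image of x^2: 2x^2 + 8x + 2
image of x^3: 3x^3 + 15x^2 + 15x + 5
image of x^4: 4x^4 + 24x^3 + 48x^2 + 48x + 4
image of x^5: 5x^5 + 35x^4 + 110x^3 + 190x^2 + 95x + 7
image of x^6: 6x^6 + 48x^5 + 210x^4 + 520x^3 + 510x^2 + 228x + 6
image of x^7: 7x^7 + 63x^6 + 357x^5 + 1155x^4 + 1715x^3 + 1449x^2 + 483x + 9
the matrix is upper triangular; its diagonal is (0, 1, 2, 3, 4, 5, 6, 7)
for a triangular matrix the eigenvalues are the diagonal entries, with algebraic multiplicity their repetition count

λ = 0 (multiplicity 1), λ = 1 (multiplicity 1), λ = 2 (multiplicity 1), λ = 3 (multiplicity 1), λ = 4 (multiplicity 1), λ = 5 (multiplicity 1), λ = 6 (multiplicity 1), λ = 7 (multiplicity 1)


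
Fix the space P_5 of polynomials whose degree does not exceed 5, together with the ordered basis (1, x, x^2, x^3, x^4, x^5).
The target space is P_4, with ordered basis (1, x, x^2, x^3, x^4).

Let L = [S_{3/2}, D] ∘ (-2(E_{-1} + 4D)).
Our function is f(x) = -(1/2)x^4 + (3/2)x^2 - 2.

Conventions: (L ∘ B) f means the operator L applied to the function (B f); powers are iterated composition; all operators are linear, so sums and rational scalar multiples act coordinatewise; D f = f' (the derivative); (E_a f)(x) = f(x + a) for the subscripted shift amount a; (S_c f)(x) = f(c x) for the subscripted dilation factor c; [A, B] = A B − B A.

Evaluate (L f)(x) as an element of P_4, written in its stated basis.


the image equals g(x) = -(27/4)x^3 - (81/2)x^2 - (9/2)x + 11

E_{-1} f = -(1/2)x^4 + 2x^3 - (3/2)x^2 - x - 1
D f = -2x^3 + 3x
(4D) f = -8x^3 + 12x
(E_{-1} + 4D) f = -(1/2)x^4 - 6x^3 - (3/2)x^2 + 11x - 1
(-2(E_{-1} + 4D)) f = x^4 + 12x^3 + 3x^2 - 22x + 2
D (-2(E_{-1} + 4D)) f = 4x^3 + 36x^2 + 6x - 22
S_{3/2} D (-2(E_{-1} + 4D)) f = (27/2)x^3 + 81x^2 + 9x - 22
S_{3/2} (-2(E_{-1} + 4D)) f = (81/16)x^4 + (81/2)x^3 + (27/4)x^2 - 33x + 2
D S_{3/2} (-2(E_{-1} + 4D)) f = (81/4)x^3 + (243/2)x^2 + (27/2)x - 33
[S_{3/2}, D] (-2(E_{-1} + 4D)) f = -(27/4)x^3 - (81/2)x^2 - (9/2)x + 11


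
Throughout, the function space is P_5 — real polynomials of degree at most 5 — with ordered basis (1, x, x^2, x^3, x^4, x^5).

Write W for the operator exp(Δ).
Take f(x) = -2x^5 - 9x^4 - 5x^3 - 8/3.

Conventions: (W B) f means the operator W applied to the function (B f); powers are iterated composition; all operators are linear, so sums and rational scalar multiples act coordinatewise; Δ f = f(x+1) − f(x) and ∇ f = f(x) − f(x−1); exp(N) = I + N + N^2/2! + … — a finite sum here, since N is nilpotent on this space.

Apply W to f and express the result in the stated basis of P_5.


order-1 term: -10x^4 - 56x^3 - 89x^2 - 61x - 16
order-2 term: -20x^3 - 114x^2 - 193x - 108
order-3 term: -20x^2 - 96x - 109
order-4 term: -10x - 29
order-5 term: -2
the series for exp(Δ) f terminates at order 5
exp(Δ) f = -2x^5 - 19x^4 - 81x^3 - 223x^2 - 360x - 800/3

g(x) = -2x^5 - 19x^4 - 81x^3 - 223x^2 - 360x - 800/3


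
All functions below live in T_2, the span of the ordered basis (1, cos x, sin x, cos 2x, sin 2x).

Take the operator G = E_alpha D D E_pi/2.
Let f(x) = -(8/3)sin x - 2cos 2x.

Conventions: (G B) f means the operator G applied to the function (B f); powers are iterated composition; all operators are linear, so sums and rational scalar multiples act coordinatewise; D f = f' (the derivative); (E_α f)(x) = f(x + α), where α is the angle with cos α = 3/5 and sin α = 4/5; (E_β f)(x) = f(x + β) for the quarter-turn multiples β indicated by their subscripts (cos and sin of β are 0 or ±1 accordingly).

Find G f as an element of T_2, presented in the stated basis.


the result is g(x) = (8/5)cos x - (32/15)sin x + (56/25)cos 2x + (192/25)sin 2x

E_pi/2 f = -(8/3)cos x + 2cos 2x
D E_pi/2 f = (8/3)sin x - 4sin 2x
D D E_pi/2 f = (8/3)cos x - 8cos 2x
E_alpha (D D) E_pi/2 f = (8/5)cos x - (32/15)sin x + (56/25)cos 2x + (192/25)sin 2x


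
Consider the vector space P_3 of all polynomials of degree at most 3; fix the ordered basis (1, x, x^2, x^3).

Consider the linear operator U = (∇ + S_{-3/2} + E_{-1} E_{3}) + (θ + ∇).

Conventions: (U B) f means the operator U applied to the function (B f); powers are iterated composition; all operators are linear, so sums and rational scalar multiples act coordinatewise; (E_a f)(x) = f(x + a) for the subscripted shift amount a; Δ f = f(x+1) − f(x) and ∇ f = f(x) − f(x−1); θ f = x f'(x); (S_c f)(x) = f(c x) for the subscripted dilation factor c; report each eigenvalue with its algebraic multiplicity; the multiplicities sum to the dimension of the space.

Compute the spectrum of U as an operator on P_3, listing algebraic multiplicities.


λ = 1/2 (multiplicity 1), λ = 5/8 (multiplicity 1), λ = 2 (multiplicity 1), λ = 21/4 (multiplicity 1)

image of 1: 2
image of x: (1/2)x + 4
image of x^2: (21/4)x^2 + 8x + 2
image of x^3: (5/8)x^3 + 12x^2 + 6x + 10
the matrix is upper triangular; its diagonal is (2, 1/2, 21/4, 5/8)
for a triangular matrix the eigenvalues are the diagonal entries, with algebraic multiplicity their repetition count


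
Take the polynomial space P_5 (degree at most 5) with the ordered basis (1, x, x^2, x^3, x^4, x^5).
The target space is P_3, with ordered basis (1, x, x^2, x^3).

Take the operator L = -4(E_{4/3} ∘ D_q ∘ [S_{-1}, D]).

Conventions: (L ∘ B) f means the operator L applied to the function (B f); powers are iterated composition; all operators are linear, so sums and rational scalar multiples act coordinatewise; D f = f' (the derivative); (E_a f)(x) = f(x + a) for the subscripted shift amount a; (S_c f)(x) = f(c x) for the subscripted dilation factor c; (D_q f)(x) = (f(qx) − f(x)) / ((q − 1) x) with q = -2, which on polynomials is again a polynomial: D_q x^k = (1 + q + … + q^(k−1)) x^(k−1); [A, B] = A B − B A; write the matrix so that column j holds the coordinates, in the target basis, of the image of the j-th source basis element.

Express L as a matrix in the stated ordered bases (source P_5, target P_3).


image of 1: 0
image of x: 0
image of x^2: 16
image of x^3: 24x + 32
image of x^4: 96x^2 + 256x + 512/3
image of x^5: 200x^3 + 800x^2 + (3200/3)x + 12800/27
each image's coordinates form column j of the matrix

the matrix is [[0, 0, 16, 32, 512/3, 12800/27]; [0, 0, 0, 24, 256, 3200/3]; [0, 0, 0, 0, 96, 800]; [0, 0, 0, 0, 0, 200]] (rows listed top to bottom)


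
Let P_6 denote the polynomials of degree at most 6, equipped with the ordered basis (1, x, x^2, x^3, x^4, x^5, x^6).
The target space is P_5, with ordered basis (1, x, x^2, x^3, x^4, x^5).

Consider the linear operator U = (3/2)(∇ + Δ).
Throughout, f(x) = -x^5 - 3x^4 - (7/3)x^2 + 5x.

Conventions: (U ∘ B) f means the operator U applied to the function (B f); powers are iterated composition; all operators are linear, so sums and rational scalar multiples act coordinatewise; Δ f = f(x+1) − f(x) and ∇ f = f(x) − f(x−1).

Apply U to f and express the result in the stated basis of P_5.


the result is g(x) = -15x^4 - 36x^3 - 30x^2 - 50x + 12

∇ f = -5x^4 - 2x^3 + 8x^2 - (35/3)x + 28/3
Δ f = -5x^4 - 22x^3 - 28x^2 - (65/3)x - 4/3
(∇ + Δ) f = -10x^4 - 24x^3 - 20x^2 - (100/3)x + 8
((3/2)(∇ + Δ)) f = -15x^4 - 36x^3 - 30x^2 - 50x + 12


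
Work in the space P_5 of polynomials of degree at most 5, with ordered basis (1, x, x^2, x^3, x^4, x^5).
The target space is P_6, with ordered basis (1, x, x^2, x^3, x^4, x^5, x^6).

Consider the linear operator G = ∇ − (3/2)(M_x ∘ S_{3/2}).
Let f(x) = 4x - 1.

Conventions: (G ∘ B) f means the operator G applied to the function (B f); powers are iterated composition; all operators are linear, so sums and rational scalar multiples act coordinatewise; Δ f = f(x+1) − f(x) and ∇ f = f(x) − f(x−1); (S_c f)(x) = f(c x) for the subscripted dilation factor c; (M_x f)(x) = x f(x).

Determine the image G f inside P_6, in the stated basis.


∇ f = 4
S_{3/2} f = 6x - 1
M_x S_{3/2} f = 6x^2 - x
(-(3/2)(M_x ∘ S_{3/2})) f = -9x^2 + (3/2)x
(∇ − (3/2)(M_x ∘ S_{3/2})) f = -9x^2 + (3/2)x + 4

the result is g(x) = -9x^2 + (3/2)x + 4


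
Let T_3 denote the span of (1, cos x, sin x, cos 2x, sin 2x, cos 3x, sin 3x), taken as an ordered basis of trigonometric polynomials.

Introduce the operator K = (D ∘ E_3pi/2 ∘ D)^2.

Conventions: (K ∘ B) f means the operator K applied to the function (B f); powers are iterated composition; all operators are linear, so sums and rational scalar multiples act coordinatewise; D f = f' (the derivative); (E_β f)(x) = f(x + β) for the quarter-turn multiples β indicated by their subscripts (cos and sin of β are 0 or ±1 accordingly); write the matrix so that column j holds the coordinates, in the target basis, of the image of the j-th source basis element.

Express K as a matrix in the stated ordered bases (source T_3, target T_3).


the matrix is [[0, 0, 0, 0, 0, 0, 0]; [0, -1, 0, 0, 0, 0, 0]; [0, 0, -1, 0, 0, 0, 0]; [0, 0, 0, 16, 0, 0, 0]; [0, 0, 0, 0, 16, 0, 0]; [0, 0, 0, 0, 0, -81, 0]; [0, 0, 0, 0, 0, 0, -81]] (rows listed top to bottom)

image of 1: 0
image of cos x: -cos x
image of sin x: -sin x
image of cos 2x: 16cos 2x
image of sin 2x: 16sin 2x
image of cos 3x: -81cos 3x
image of sin 3x: -81sin 3x
each image's coordinates form column j of the matrix


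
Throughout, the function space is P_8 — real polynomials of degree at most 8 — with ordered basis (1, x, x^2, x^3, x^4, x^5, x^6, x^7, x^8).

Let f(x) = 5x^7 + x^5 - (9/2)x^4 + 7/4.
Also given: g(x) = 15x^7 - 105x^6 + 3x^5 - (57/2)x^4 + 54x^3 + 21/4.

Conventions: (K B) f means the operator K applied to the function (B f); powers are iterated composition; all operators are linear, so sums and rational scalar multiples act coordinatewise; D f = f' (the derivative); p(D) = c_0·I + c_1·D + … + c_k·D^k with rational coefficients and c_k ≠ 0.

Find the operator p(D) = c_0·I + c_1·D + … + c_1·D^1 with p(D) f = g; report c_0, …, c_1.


c_0 = 3, c_1 = -3

D^0 f = 5x^7 + x^5 - (9/2)x^4 + 7/4
D^1 f = 35x^6 + 5x^4 - 18x^3
matching coefficients of g against c_0 f + c_1 Df + … from the top degree down determines the c_i
solution: c_0 = 3, c_1 = -3


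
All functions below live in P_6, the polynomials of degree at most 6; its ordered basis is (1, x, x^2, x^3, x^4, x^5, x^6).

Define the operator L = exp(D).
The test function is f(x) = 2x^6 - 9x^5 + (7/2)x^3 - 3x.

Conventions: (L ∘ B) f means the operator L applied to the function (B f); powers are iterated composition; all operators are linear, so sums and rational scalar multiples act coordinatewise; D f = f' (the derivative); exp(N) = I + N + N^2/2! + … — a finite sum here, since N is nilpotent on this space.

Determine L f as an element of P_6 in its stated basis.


the image equals g(x) = 2x^6 + 3x^5 - 15x^4 - (93/2)x^3 - (99/2)x^2 - (51/2)x - 13/2

order-1 term: 12x^5 - 45x^4 + (21/2)x^2 - 3
order-2 term: 30x^4 - 90x^3 + (21/2)x
order-3 term: 40x^3 - 90x^2 + 7/2
order-4 term: 30x^2 - 45x
order-5 term: 12x - 9
order-6 term: 2
the series for exp(D) f terminates at order 6
exp(D) f = 2x^6 + 3x^5 - 15x^4 - (93/2)x^3 - (99/2)x^2 - (51/2)x - 13/2


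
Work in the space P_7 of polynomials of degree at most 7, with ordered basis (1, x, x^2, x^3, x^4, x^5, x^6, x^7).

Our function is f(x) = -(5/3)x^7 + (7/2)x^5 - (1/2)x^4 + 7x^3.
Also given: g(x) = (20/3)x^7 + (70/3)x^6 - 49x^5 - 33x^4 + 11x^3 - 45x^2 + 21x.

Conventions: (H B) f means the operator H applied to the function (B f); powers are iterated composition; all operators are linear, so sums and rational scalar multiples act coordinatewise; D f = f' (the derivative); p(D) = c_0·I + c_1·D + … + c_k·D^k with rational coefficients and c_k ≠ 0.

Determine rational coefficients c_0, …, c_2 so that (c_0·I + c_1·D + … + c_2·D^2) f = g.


p(D) = -4·I − 2·D + (1/2)·D^2, i.e. c_0 = -4, c_1 = -2, c_2 = 1/2

D^0 f = -(5/3)x^7 + (7/2)x^5 - (1/2)x^4 + 7x^3
D^1 f = -(35/3)x^6 + (35/2)x^4 - 2x^3 + 21x^2
D^2 f = -70x^5 + 70x^3 - 6x^2 + 42x
matching coefficients of g against c_0 f + c_1 Df + … from the top degree down determines the c_i
solution: c_0 = -4, c_1 = -2, c_2 = 1/2


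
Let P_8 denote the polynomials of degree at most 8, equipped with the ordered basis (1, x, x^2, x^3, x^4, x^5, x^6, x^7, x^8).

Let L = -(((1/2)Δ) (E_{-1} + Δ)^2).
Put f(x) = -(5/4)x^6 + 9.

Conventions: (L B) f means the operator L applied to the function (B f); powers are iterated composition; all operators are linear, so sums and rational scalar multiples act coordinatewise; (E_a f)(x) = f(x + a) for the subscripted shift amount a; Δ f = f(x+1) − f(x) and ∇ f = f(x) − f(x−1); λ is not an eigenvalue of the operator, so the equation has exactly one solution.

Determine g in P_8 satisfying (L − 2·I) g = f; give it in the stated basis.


write g with unknown coordinates in the stated basis and equate coefficients in (L − 2·I) g = f
solving from the highest basis element down gives g = (5/8)x^6 - (15/16)x^5 - (75/64)x^4 - (2375/64)x^3 + (375/256)x^2 - (50205/512)x + 235199/2048
check: L g = -(15/8)x^5 - (75/32)x^4 - (2375/32)x^3 + (375/128)x^2 - (50205/256)x + 244415/1024
so L g − 2·g = -(5/4)x^6 + 9 = f ✓

the image equals g(x) = (5/8)x^6 - (15/16)x^5 - (75/64)x^4 - (2375/64)x^3 + (375/256)x^2 - (50205/512)x + 235199/2048


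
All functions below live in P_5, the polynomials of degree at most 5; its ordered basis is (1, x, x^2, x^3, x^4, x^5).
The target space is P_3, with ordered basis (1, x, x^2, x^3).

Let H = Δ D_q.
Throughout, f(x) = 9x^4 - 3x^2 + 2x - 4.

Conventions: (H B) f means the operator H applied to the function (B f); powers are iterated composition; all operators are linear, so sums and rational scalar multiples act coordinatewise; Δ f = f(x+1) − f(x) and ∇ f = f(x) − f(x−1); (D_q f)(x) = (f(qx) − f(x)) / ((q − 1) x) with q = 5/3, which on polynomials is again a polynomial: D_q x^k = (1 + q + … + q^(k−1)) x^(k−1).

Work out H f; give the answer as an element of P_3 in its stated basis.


D_q f = (272/3)x^3 - 8x + 2
Δ D_q f = 272x^2 + 272x + 248/3

the image equals g(x) = 272x^2 + 272x + 248/3


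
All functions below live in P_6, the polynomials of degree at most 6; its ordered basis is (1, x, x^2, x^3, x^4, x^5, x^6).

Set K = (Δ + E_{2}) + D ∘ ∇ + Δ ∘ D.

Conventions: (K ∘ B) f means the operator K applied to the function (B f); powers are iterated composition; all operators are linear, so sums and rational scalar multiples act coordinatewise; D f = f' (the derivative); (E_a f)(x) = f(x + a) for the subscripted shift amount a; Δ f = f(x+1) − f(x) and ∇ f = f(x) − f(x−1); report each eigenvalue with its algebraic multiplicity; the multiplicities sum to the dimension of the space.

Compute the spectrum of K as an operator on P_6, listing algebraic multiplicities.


λ = 1 (multiplicity 7)

image of 1: 1
image of x: x + 3
image of x^2: x^2 + 6x + 9
image of x^3: x^3 + 9x^2 + 27x + 9
image of x^4: x^4 + 12x^3 + 54x^2 + 36x + 25
image of x^5: x^5 + 15x^4 + 90x^3 + 90x^2 + 125x + 33
image of x^6: x^6 + 18x^5 + 135x^4 + 180x^3 + 375x^2 + 198x + 77
the matrix is upper triangular; its diagonal is (1, 1, 1, 1, 1, 1, 1)
for a triangular matrix the eigenvalues are the diagonal entries, with algebraic multiplicity their repetition count


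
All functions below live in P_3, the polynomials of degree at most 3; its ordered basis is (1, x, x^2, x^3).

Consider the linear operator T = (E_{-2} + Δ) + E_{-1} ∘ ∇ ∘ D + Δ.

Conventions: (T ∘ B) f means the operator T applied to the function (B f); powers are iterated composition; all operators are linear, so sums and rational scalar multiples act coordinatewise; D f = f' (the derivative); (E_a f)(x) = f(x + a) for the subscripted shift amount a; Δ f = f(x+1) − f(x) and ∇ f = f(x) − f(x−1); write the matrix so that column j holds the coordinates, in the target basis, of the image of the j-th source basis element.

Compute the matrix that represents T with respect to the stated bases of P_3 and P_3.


image of 1: 1
image of x: x
image of x^2: x^2 + 8
image of x^3: x^3 + 24x - 15
each image's coordinates form column j of the matrix

the matrix is [[1, 0, 8, -15]; [0, 1, 0, 24]; [0, 0, 1, 0]; [0, 0, 0, 1]] (rows listed top to bottom)


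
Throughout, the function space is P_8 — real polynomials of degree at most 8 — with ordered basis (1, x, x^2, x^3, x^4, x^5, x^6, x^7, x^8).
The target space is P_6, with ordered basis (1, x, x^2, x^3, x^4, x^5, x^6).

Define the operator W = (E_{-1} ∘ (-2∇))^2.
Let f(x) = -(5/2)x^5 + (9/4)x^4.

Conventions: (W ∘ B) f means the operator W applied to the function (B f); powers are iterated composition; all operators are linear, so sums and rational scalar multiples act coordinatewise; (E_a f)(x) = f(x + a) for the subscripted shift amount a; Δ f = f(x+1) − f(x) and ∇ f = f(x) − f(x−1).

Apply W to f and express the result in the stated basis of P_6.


∇ f = -(25/2)x^4 + 34x^3 - (77/2)x^2 + (43/2)x - 19/4
(-2∇) f = 25x^4 - 68x^3 + 77x^2 - 43x + 19/2
E_{-1} (-2∇) f = 25x^4 - 168x^3 + 431x^2 - 501x + 445/2
∇ (E_{-1} ∘ (-2∇)) f = 100x^3 - 654x^2 + 1466x - 1125
(-2∇) (E_{-1} ∘ (-2∇)) f = -200x^3 + 1308x^2 - 2932x + 2250
E_{-1} (-2∇) (E_{-1} ∘ (-2∇)) f = -200x^3 + 1908x^2 - 6148x + 6690

the image equals g(x) = -200x^3 + 1908x^2 - 6148x + 6690


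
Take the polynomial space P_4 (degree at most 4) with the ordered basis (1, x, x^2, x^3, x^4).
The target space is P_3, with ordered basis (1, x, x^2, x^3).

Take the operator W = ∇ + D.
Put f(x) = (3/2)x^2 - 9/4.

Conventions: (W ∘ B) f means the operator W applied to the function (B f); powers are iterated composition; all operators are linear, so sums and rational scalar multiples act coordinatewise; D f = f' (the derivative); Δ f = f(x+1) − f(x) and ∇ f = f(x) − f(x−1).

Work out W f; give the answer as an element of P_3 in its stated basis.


g(x) = 6x - 3/2

∇ f = 3x - 3/2
D f = 3x
(∇ + D) f = 6x - 3/2


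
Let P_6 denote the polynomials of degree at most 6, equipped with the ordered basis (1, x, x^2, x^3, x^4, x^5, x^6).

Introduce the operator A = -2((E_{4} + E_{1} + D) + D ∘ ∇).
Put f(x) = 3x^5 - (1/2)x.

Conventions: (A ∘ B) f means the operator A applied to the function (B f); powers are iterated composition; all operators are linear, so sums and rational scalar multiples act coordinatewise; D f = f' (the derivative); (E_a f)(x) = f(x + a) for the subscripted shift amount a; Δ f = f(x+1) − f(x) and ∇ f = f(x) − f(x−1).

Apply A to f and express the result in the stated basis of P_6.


g(x) = -12x^5 - 180x^4 - 1140x^3 - 3720x^2 - 7828x - 6114

E_{4} f = 3x^5 + 60x^4 + 480x^3 + 1920x^2 + (7679/2)x + 3070
E_{1} f = 3x^5 + 15x^4 + 30x^3 + 30x^2 + (29/2)x + 5/2
D f = 15x^4 - 1/2
(E_{4} + E_{1} + D) f = 6x^5 + 90x^4 + 510x^3 + 1950x^2 + 3854x + 3072
∇ f = 15x^4 - 30x^3 + 30x^2 - 15x + 5/2
D ∇ f = 60x^3 - 90x^2 + 60x - 15
((E_{4} + E_{1} + D) + D ∘ ∇) f = 6x^5 + 90x^4 + 570x^3 + 1860x^2 + 3914x + 3057
(-2((E_{4} + E_{1} + D) + D ∘ ∇)) f = -12x^5 - 180x^4 - 1140x^3 - 3720x^2 - 7828x - 6114


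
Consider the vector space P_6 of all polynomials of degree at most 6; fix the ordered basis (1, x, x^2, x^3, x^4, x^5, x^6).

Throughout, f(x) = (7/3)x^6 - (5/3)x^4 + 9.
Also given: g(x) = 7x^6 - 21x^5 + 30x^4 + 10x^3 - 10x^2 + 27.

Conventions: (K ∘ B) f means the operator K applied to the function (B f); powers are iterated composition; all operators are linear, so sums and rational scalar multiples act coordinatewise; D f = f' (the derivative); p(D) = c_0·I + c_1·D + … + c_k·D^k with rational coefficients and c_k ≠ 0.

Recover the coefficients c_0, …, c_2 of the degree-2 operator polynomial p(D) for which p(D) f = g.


D^0 f = (7/3)x^6 - (5/3)x^4 + 9
D^1 f = 14x^5 - (20/3)x^3
D^2 f = 70x^4 - 20x^2
matching coefficients of g against c_0 f + c_1 Df + … from the top degree down determines the c_i
solution: c_0 = 3, c_1 = -3/2, c_2 = 1/2

c_0 = 3, c_1 = -3/2, c_2 = 1/2


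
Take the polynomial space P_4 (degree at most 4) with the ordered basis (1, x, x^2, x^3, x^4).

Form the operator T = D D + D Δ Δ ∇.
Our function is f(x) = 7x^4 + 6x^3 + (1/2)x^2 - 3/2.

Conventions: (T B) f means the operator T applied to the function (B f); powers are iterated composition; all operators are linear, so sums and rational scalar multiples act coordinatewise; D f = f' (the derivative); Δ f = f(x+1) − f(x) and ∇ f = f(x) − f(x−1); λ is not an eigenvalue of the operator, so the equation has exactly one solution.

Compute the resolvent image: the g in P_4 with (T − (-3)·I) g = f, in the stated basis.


g(x) = (7/3)x^4 + 2x^3 - (55/6)x^2 - 4x - 235/18

write g with unknown coordinates in the stated basis and equate coefficients in (T − (-3)·I) g = f
solving from the highest basis element down gives g = (7/3)x^4 + 2x^3 - (55/6)x^2 - 4x - 235/18
check: T g = 28x^2 + 12x + 113/3
so T g − (-3)·g = 7x^4 + 6x^3 + (1/2)x^2 - 3/2 = f ✓


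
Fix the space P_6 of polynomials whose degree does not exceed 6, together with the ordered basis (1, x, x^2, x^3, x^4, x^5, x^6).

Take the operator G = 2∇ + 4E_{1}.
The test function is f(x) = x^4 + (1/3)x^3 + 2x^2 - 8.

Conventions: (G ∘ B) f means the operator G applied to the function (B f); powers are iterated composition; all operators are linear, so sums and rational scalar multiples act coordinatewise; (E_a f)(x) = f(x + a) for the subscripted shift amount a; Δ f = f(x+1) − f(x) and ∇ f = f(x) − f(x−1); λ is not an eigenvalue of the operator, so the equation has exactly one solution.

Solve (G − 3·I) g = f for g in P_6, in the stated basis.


write g with unknown coordinates in the stated basis and equate coefficients in (G − 3·I) g = f
solving from the highest basis element down gives g = x^4 - (71/3)x^3 + 416x^2 - 4874x + 28544
check: G g = 4x^4 - (212/3)x^3 + 1250x^2 - 14622x + 85624
so G g − 3·g = x^4 + (1/3)x^3 + 2x^2 - 8 = f ✓

the result is g(x) = x^4 - (71/3)x^3 + 416x^2 - 4874x + 28544


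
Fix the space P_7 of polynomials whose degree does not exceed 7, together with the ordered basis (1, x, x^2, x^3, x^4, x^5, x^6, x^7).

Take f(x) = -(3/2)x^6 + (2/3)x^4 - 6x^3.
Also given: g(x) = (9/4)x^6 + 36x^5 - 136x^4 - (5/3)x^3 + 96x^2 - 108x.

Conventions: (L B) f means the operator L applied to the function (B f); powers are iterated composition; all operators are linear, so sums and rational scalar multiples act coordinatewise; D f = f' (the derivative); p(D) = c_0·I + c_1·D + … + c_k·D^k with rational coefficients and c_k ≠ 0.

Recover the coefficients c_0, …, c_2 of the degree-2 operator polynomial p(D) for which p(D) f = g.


D^0 f = -(3/2)x^6 + (2/3)x^4 - 6x^3
D^1 f = -9x^5 + (8/3)x^3 - 18x^2
D^2 f = -45x^4 + 8x^2 - 36x
matching coefficients of g against c_0 f + c_1 Df + … from the top degree down determines the c_i
solution: c_0 = -3/2, c_1 = -4, c_2 = 3

p(D) = -(3/2)·I − 4·D + 3·D^2, i.e. c_0 = -3/2, c_1 = -4, c_2 = 3


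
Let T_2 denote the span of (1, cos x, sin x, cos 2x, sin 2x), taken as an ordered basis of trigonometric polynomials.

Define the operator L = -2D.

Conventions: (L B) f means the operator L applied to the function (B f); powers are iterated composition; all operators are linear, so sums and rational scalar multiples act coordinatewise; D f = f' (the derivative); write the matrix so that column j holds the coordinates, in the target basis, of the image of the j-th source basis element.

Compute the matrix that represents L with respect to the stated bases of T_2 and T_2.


image of 1: 0
image of cos x: 2sin x
image of sin x: -2cos x
image of cos 2x: 4sin 2x
image of sin 2x: -4cos 2x
each image's coordinates form column j of the matrix

the matrix is [[0, 0, 0, 0, 0]; [0, 0, -2, 0, 0]; [0, 2, 0, 0, 0]; [0, 0, 0, 0, -4]; [0, 0, 0, 4, 0]] (rows listed top to bottom)


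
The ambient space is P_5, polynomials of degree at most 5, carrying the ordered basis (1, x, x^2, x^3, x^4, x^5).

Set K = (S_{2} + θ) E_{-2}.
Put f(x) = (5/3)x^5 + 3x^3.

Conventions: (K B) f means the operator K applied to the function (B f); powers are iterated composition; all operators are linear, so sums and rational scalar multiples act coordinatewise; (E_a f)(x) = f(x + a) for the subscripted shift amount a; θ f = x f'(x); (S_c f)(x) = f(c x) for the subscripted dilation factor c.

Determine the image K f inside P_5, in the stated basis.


E_{-2} f = (5/3)x^5 - (50/3)x^4 + (209/3)x^3 - (454/3)x^2 + (508/3)x - 232/3
S_{2} E_{-2} f = (160/3)x^5 - (800/3)x^4 + (1672/3)x^3 - (1816/3)x^2 + (1016/3)x - 232/3
θ E_{-2} f = (25/3)x^5 - (200/3)x^4 + 209x^3 - (908/3)x^2 + (508/3)x
(S_{2} + θ) E_{-2} f = (185/3)x^5 - (1000/3)x^4 + (2299/3)x^3 - 908x^2 + 508x - 232/3

the result is g(x) = (185/3)x^5 - (1000/3)x^4 + (2299/3)x^3 - 908x^2 + 508x - 232/3


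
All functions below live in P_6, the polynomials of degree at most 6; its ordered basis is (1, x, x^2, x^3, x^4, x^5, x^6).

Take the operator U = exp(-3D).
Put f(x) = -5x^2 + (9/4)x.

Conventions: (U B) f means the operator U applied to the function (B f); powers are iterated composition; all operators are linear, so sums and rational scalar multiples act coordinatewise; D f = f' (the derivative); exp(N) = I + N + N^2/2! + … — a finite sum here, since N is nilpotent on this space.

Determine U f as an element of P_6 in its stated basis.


g(x) = -5x^2 + (129/4)x - 207/4

order-1 term: 30x - 27/4
order-2 term: -45
the series for exp(-3D) f terminates at order 2
exp(-3D) f = -5x^2 + (129/4)x - 207/4


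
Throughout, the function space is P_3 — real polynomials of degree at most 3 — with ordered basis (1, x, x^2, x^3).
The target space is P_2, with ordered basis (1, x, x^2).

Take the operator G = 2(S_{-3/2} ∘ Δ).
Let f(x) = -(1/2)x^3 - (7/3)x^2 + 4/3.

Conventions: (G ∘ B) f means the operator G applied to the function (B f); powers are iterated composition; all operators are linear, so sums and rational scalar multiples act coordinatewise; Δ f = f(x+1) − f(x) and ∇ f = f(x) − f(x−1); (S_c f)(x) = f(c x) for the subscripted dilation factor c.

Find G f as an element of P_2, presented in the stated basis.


the result is g(x) = -(27/4)x^2 + (37/2)x - 17/3

Δ f = -(3/2)x^2 - (37/6)x - 17/6
S_{-3/2} Δ f = -(27/8)x^2 + (37/4)x - 17/6
(2(S_{-3/2} ∘ Δ)) f = -(27/4)x^2 + (37/2)x - 17/3


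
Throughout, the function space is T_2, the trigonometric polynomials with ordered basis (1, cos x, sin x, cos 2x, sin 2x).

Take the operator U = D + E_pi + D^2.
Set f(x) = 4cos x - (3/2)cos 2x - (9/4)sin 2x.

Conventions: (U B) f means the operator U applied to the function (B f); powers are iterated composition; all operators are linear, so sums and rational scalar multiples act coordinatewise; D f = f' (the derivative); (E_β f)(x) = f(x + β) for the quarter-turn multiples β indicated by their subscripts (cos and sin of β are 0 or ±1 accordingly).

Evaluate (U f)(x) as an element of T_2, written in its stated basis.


the result is g(x) = -8cos x - 4sin x + (39/4)sin 2x

D f = -4sin x - (9/2)cos 2x + 3sin 2x
E_pi f = -4cos x - (3/2)cos 2x - (9/4)sin 2x
D f = -4sin x - (9/2)cos 2x + 3sin 2x
D D f = -4cos x + 6cos 2x + 9sin 2x
(D + E_pi + D^2) f = -8cos x - 4sin x + (39/4)sin 2x


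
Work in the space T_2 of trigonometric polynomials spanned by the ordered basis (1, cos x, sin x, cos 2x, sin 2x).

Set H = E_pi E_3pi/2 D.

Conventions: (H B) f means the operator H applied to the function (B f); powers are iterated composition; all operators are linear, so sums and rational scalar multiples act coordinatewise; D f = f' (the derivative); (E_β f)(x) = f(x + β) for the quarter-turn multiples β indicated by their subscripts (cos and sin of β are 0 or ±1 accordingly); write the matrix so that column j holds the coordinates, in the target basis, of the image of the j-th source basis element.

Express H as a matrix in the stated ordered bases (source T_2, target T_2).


image of 1: 0
image of cos x: -cos x
image of sin x: -sin x
image of cos 2x: 2sin 2x
image of sin 2x: -2cos 2x
each image's coordinates form column j of the matrix

the matrix is [[0, 0, 0, 0, 0]; [0, -1, 0, 0, 0]; [0, 0, -1, 0, 0]; [0, 0, 0, 0, -2]; [0, 0, 0, 2, 0]] (rows listed top to bottom)


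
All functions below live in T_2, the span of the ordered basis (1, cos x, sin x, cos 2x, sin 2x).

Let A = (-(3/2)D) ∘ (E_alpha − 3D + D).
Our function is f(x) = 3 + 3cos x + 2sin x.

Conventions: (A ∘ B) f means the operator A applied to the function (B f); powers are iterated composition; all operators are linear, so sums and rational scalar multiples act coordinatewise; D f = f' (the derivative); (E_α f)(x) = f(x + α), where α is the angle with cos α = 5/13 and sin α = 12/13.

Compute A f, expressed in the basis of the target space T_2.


E_alpha f = 3 + 3cos x - 2sin x
D f = 2cos x - 3sin x
(-3D) f = -6cos x + 9sin x
D f = 2cos x - 3sin x
(E_alpha − 3D + D) f = 3 - cos x + 4sin x
D (E_alpha − 3D + D) f = 4cos x + sin x
(-(3/2)D) (E_alpha − 3D + D) f = -6cos x - (3/2)sin x

g(x) = -6cos x - (3/2)sin x


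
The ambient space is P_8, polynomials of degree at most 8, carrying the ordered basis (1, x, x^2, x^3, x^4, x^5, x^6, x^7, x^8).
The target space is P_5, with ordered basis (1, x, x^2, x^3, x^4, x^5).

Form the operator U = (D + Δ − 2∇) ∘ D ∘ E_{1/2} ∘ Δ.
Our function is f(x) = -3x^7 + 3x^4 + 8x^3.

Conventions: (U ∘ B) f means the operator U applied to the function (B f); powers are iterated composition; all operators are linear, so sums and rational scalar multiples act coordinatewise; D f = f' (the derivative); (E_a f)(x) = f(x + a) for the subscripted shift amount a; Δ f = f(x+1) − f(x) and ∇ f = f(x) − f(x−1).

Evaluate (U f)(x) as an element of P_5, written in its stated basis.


the image equals g(x) = -3780x^3 - 10080x^2 - 11655x - 5016

Δ f = -21x^6 - 63x^5 - 105x^4 - 93x^3 - 21x^2 + 15x + 8
E_{1/2} Δ f = -21x^6 - 126x^5 - (1365/4)x^4 - 513x^3 - (6663/16)x^2 - (1215/8)x - 655/64
D E_{1/2} Δ f = -126x^5 - 630x^4 - 1365x^3 - 1539x^2 - (6663/8)x - 1215/8
D (D ∘ E_{1/2} ∘ Δ) f = -630x^4 - 2520x^3 - 4095x^2 - 3078x - 6663/8
Δ (D ∘ E_{1/2} ∘ Δ) f = -630x^4 - 3780x^3 - 9135x^2 - 10323x - 35943/8
∇ (D ∘ E_{1/2} ∘ Δ) f = -630x^4 - 1260x^3 - 1575x^2 - 873x - 1239/8
(-2∇) (D ∘ E_{1/2} ∘ Δ) f = 1260x^4 + 2520x^3 + 3150x^2 + 1746x + 1239/4
(D + Δ − 2∇) (D ∘ E_{1/2} ∘ Δ) f = -3780x^3 - 10080x^2 - 11655x - 5016


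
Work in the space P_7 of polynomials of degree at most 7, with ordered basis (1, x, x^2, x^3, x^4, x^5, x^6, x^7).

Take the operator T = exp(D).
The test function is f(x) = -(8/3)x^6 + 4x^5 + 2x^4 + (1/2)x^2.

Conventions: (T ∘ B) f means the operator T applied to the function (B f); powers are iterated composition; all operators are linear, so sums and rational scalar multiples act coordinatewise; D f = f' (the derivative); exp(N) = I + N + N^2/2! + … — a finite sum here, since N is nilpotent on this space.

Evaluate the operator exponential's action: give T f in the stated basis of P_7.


the result is g(x) = -(8/3)x^6 - 12x^5 - 18x^4 - (16/3)x^3 + (25/2)x^2 + 13x + 23/6

order-1 term: -16x^5 + 20x^4 + 8x^3 + x
order-2 term: -40x^4 + 40x^3 + 12x^2 + 1/2
order-3 term: -(160/3)x^3 + 40x^2 + 8x
order-4 term: -40x^2 + 20x + 2
order-5 term: -16x + 4
order-6 term: -8/3
the series for exp(D) f terminates at order 6
exp(D) f = -(8/3)x^6 - 12x^5 - 18x^4 - (16/3)x^3 + (25/2)x^2 + 13x + 23/6


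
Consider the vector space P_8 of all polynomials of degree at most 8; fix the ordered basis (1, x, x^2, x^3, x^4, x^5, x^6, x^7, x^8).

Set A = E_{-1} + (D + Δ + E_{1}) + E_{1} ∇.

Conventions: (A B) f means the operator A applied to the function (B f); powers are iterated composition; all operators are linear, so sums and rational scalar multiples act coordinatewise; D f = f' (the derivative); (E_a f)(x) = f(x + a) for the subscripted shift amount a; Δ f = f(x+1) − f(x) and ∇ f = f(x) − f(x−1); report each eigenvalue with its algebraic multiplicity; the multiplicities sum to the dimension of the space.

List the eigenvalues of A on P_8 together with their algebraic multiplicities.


λ = 2 (multiplicity 9)

image of 1: 2
image of x: 2x + 3
image of x^2: 2x^2 + 6x + 4
image of x^3: 2x^3 + 9x^2 + 12x + 2
image of x^4: 2x^4 + 12x^3 + 24x^2 + 8x + 4
image of x^5: 2x^5 + 15x^4 + 40x^3 + 20x^2 + 20x + 2
image of x^6: 2x^6 + 18x^5 + 60x^4 + 40x^3 + 60x^2 + 12x + 4
image of x^7: 2x^7 + 21x^6 + 84x^5 + 70x^4 + 140x^3 + 42x^2 + 28x + 2
image of x^8: 2x^8 + 24x^7 + 112x^6 + 112x^5 + 280x^4 + 112x^3 + 112x^2 + 16x + 4
the matrix is upper triangular; its diagonal is (2, 2, 2, 2, 2, 2, 2, 2, 2)
for a triangular matrix the eigenvalues are the diagonal entries, with algebraic multiplicity their repetition count
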